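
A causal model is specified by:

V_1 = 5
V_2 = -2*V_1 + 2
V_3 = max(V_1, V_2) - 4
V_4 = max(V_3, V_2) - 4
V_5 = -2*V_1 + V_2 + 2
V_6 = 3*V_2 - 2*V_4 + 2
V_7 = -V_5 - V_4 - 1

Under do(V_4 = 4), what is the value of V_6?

-30

Under do(V_4=4), the mechanism V_4 = max(V_3, V_2) - 4 is discarded; V_4 is fixed at 4.
V_2 = -2*V_1 + 2  [with V_1=5]  = -8
V_6 = 3*V_2 - 2*V_4 + 2  [with V_2=-8, V_4=4]  = -30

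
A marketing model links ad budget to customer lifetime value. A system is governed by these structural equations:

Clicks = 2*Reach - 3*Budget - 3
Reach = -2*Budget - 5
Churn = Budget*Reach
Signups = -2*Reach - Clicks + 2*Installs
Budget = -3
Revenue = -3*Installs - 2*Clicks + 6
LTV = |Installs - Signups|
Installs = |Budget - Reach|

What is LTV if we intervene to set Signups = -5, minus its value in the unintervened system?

3

do(Signups=-5) replaces the equation Signups = -2*Reach - Clicks + 2*Installs with the constant Signups = -5.
Reach = -2*Budget - 5  [with Budget=-3]  = 1
Installs = |Budget - Reach|  [with Budget=-3, Reach=1]  = 4
LTV = |Installs - Signups|  [with Installs=4, Signups=-5]  = 9
Without intervention: Reach = -2*Budget - 5  [with Budget=-3]  = 1; Clicks = 2*Reach - 3*Budget - 3  [with Reach=1, Budget=-3]  = 8; Installs = |Budget - Reach|  [with Budget=-3, Reach=1]  = 4; Signups = -2*Reach - Clicks + 2*Installs  [with Reach=1, Clicks=8, Installs=4]  = -2; LTV = |Installs - Signups|  [with Installs=4, Signups=-2]  = 6.
Change = 9 − 6 = 3.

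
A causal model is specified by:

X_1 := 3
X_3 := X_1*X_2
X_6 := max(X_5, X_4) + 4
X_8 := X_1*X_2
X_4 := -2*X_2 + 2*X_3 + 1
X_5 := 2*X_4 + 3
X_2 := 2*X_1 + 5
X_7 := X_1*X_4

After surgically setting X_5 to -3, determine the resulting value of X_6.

The intervention breaks the incoming arrows to X_5: X_5 := 2*X_4 + 3 no longer applies, and X_5 = -3.
X_2 = 2*X_1 + 5  [with X_1=3]  = 11
X_3 = X_1*X_2  [with X_1=3, X_2=11]  = 33
X_4 = -2*X_2 + 2*X_3 + 1  [with X_2=11, X_3=33]  = 45
X_6 = max(X_5, X_4) + 4  [with X_5=-3, X_4=45]  = 49

49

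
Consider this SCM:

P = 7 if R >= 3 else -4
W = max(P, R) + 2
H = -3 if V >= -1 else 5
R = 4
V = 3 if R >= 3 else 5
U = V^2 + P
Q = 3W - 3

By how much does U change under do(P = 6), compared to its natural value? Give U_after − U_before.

-1

Under do(P=6), the mechanism P = 7 if R >= 3 else -4 is discarded; P is fixed at 6.
V = 3 if R >= 3 else 5  [with R=4]  = 3
U = V^2 + P  [with V=3, P=6]  = 15
Without intervention: P = 7 if R >= 3 else -4  [with R=4]  = 7; V = 3 if R >= 3 else 5  [with R=4]  = 3; U = V^2 + P  [with V=3, P=7]  = 16.
Change = 15 − 16 = -1.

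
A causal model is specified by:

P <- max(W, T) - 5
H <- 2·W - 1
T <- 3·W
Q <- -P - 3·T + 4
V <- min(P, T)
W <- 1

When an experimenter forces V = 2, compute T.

3

do(V=2) replaces the equation V <- min(P, T) with the constant V = 2.
T is not downstream of the intervention, so its value is determined by the original equations.
T = 3·W  [with W=1]  = 3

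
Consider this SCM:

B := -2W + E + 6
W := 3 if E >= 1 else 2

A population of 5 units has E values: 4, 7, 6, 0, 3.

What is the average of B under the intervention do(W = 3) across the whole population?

Every unit gets W=3 under the intervention. B values become 4, 7, 6, 0, 3; E[B|do(W=3)] = 4.

4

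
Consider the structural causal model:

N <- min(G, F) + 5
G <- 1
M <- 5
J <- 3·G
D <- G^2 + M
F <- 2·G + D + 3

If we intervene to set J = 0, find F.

11

Intervening sets J = 0 and removes its equation (J <- 3·G).
No directed path runs from J to F, so F keeps its natural value.
D = G^2 + M  [with G=1, M=5]  = 6
F = 2·G + D + 3  [with G=1, D=6]  = 11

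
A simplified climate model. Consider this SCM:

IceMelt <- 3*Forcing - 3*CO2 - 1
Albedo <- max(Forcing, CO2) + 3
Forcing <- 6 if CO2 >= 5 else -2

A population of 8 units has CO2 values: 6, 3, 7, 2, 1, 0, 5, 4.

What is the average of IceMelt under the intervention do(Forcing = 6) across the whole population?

Under do(Forcing=6), Forcing's equation is replaced by Forcing=6 for every unit. Per-unit IceMelt: -1, 8, -4, 11, 14, 17, 2, 5. Mean = 6.5.

6.5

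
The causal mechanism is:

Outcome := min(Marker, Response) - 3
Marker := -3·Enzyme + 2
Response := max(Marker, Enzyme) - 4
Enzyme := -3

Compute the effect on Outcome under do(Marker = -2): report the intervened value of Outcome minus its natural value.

Under do(Marker=-2), the mechanism Marker := -3·Enzyme + 2 is discarded; Marker is fixed at -2.
Response = max(Marker, Enzyme) - 4  [with Marker=-2, Enzyme=-3]  = -6
Outcome = min(Marker, Response) - 3  [with Marker=-2, Response=-6]  = -9
Without intervention: Marker = -3·Enzyme + 2  [with Enzyme=-3]  = 11; Response = max(Marker, Enzyme) - 4  [with Marker=11, Enzyme=-3]  = 7; Outcome = min(Marker, Response) - 3  [with Marker=11, Response=7]  = 4.
Change = -9 − 4 = -13.

-13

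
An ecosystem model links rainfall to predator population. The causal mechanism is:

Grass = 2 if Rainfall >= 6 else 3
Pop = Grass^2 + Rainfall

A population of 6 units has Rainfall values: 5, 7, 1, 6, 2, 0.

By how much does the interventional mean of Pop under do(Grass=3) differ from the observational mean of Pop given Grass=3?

do(Grass=3) breaks Grass's dependence on Rainfall. With Grass=3 fixed, Pop across the units is 14, 16, 10, 15, 11, 9, mean 12.5.
Conditioning on Grass=3 selects the 4 unit(s) with Rainfall ∈ {5, 1, 2, 0}. Their Pop values: 14, 10, 11, 9. Mean = 11.
Difference = 12.5 − 11 = 1.5.

1.5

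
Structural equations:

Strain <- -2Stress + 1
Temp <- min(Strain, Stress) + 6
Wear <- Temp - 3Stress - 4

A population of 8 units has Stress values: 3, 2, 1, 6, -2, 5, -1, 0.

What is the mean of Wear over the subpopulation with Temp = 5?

Conditioning on Temp=5 selects the 2 unit(s) with Stress ∈ {1, -1}. Their Wear values: -2, 4. Mean = 1.

1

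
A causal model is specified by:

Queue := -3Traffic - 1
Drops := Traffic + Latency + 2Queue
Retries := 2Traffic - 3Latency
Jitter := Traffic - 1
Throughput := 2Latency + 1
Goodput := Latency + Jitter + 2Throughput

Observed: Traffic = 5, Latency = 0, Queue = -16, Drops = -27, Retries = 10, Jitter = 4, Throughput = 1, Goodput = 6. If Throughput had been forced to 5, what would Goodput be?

14

do(Throughput=5) replaces the equation Throughput := 2Latency + 1 with the constant Throughput = 5.
Jitter = Traffic - 1  [with Traffic=5]  = 4
Goodput = Latency + Jitter + 2Throughput  [with Latency=0, Jitter=4, Throughput=5]  = 14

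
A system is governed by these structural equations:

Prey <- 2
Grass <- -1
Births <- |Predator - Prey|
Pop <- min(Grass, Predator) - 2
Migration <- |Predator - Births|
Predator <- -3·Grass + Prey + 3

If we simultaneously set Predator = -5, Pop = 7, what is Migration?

The joint intervention fixes Predator = -5, Pop = 7, removing each variable's own equation.
Births = |Predator - Prey|  [with Predator=-5, Prey=2]  = 7
Migration = |Predator - Births|  [with Predator=-5, Births=7]  = 12

12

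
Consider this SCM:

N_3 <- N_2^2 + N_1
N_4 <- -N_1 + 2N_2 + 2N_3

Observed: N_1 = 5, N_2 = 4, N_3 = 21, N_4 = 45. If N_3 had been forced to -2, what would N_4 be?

The intervention breaks the incoming arrows to N_3: N_3 <- N_2^2 + N_1 no longer applies, and N_3 = -2.
N_4 = -N_1 + 2N_2 + 2N_3  [with N_1=5, N_2=4, N_3=-2]  = -1

-1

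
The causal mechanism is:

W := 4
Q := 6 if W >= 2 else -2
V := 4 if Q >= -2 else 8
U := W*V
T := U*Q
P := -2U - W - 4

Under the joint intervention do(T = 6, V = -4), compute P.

The joint intervention fixes T = 6, V = -4, removing each variable's own equation.
U = W*V  [with W=4, V=-4]  = -16
P = -2U - W - 4  [with U=-16, W=4]  = 24

24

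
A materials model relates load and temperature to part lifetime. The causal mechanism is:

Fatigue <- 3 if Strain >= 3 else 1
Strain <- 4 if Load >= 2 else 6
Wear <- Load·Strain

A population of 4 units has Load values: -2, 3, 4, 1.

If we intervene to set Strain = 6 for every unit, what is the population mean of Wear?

9

Every unit gets Strain=6 under the intervention. Wear values become -12, 18, 24, 6; E[Wear|do(Strain=6)] = 9.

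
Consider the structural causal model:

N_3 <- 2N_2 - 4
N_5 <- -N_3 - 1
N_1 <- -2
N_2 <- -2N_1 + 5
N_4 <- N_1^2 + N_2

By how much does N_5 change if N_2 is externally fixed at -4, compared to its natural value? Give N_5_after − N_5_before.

do(N_2=-4) replaces the equation N_2 <- -2N_1 + 5 with the constant N_2 = -4.
N_3 = 2N_2 - 4  [with N_2=-4]  = -12
N_5 = -N_3 - 1  [with N_3=-12]  = 11
Without intervention: N_2 = -2N_1 + 5  [with N_1=-2]  = 9; N_3 = 2N_2 - 4  [with N_2=9]  = 14; N_5 = -N_3 - 1  [with N_3=14]  = -15.
Change = 11 − (-15) = 26.

26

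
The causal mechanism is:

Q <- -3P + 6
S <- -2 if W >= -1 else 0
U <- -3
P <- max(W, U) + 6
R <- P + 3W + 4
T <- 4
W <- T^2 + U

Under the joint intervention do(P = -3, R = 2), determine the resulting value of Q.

Under do(P = -3, R = 2), each intervened variable's structural equation is replaced by its fixed value.
Q = -3P + 6  [with P=-3]  = 15

15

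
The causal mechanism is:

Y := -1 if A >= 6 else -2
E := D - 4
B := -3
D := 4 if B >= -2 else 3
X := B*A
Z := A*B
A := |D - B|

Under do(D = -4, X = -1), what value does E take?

Setting D = -4, X = -1 by intervention discards those variables' equations.
E = D - 4  [with D=-4]  = -8

-8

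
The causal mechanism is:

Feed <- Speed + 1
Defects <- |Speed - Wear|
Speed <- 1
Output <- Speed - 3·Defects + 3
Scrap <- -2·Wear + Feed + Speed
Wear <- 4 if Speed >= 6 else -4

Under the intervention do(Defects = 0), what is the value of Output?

4

Under do(Defects=0), the mechanism Defects <- |Speed - Wear| is discarded; Defects is fixed at 0.
Output = Speed - 3·Defects + 3  [with Speed=1, Defects=0]  = 4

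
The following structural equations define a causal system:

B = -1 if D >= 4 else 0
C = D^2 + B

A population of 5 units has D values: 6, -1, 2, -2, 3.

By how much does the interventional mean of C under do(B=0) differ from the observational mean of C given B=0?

Under do(B=0), B's equation is replaced by B=0 for every unit. Per-unit C: 36, 1, 4, 4, 9. Mean = 10.8.
E[C|B=0] averages over only the 4 units with B=0 (D = -1, 2, -2, 3): C = 1, 4, 4, 9, mean 4.5.
Difference = 10.8 − 4.5 = 6.3.

6.3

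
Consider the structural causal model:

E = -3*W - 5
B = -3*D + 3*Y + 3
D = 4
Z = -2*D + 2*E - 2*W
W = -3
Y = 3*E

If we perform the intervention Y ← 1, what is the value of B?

-6

The intervention breaks the incoming arrows to Y: Y = 3*E no longer applies, and Y = 1.
B = -3*D + 3*Y + 3  [with D=4, Y=1]  = -6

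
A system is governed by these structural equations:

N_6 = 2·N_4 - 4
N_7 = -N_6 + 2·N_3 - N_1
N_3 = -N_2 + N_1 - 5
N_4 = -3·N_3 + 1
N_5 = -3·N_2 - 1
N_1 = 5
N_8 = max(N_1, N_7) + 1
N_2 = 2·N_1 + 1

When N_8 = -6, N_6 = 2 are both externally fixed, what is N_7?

Setting N_8 = -6, N_6 = 2 by intervention discards those variables' equations.
N_2 = 2·N_1 + 1  [with N_1=5]  = 11
N_3 = -N_2 + N_1 - 5  [with N_2=11, N_1=5]  = -11
N_7 = -N_6 + 2·N_3 - N_1  [with N_6=2, N_3=-11, N_1=5]  = -29

-29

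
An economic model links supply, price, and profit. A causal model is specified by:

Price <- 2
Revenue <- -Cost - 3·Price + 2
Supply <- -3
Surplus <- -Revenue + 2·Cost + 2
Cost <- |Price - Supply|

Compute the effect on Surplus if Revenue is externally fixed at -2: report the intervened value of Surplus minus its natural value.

Intervening sets Revenue = -2 and removes its equation (Revenue <- -Cost - 3·Price + 2).
Cost = |Price - Supply|  [with Price=2, Supply=-3]  = 5
Surplus = -Revenue + 2·Cost + 2  [with Revenue=-2, Cost=5]  = 14
Without intervention: Cost = |Price - Supply|  [with Price=2, Supply=-3]  = 5; Revenue = -Cost - 3·Price + 2  [with Cost=5, Price=2]  = -9; Surplus = -Revenue + 2·Cost + 2  [with Revenue=-9, Cost=5]  = 21.
Change = 14 − 21 = -7.

-7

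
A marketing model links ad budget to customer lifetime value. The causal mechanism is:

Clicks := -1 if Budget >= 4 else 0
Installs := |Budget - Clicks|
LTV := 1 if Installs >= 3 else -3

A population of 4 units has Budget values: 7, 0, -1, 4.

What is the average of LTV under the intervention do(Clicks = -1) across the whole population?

do(Clicks=-1) breaks Clicks's dependence on Budget. With Clicks=-1 fixed, LTV across the units is 1, -3, -3, 1, mean -1.

-1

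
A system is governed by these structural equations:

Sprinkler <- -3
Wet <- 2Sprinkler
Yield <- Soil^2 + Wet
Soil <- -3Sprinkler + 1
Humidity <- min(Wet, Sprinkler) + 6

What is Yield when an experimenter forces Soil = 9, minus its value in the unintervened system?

-19

do(Soil=9) replaces the equation Soil <- -3Sprinkler + 1 with the constant Soil = 9.
Wet = 2Sprinkler  [with Sprinkler=-3]  = -6
Yield = Soil^2 + Wet  [with Soil=9, Wet=-6]  = 75
Without intervention: Soil = -3Sprinkler + 1  [with Sprinkler=-3]  = 10; Wet = 2Sprinkler  [with Sprinkler=-3]  = -6; Yield = Soil^2 + Wet  [with Soil=10, Wet=-6]  = 94.
Change = 75 − 94 = -19.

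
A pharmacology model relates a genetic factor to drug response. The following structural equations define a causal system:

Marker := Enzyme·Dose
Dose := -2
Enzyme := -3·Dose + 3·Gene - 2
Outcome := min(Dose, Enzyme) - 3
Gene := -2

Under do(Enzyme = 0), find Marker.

0

The intervention breaks the incoming arrows to Enzyme: Enzyme := -3·Dose + 3·Gene - 2 no longer applies, and Enzyme = 0.
Marker = Enzyme·Dose  [with Enzyme=0, Dose=-2]  = 0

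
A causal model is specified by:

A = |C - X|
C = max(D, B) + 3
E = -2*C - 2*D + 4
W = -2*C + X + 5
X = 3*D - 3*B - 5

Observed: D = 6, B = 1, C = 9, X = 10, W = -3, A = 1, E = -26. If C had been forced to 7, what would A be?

The intervention breaks the incoming arrows to C: C = max(D, B) + 3 no longer applies, and C = 7.
X = 3*D - 3*B - 5  [with D=6, B=1]  = 10
A = |C - X|  [with C=7, X=10]  = 3

3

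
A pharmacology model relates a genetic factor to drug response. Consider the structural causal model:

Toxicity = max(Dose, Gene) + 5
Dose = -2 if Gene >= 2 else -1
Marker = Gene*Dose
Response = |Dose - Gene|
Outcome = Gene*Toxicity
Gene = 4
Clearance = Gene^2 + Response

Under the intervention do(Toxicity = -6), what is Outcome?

Under do(Toxicity=-6), the mechanism Toxicity = max(Dose, Gene) + 5 is discarded; Toxicity is fixed at -6.
Outcome = Gene*Toxicity  [with Gene=4, Toxicity=-6]  = -24

-24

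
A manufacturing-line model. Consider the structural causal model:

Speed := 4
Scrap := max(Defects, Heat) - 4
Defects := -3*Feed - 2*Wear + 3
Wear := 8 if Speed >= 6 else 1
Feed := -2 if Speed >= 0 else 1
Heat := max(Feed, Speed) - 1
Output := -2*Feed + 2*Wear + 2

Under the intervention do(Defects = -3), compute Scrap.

-1

The intervention breaks the incoming arrows to Defects: Defects := -3*Feed - 2*Wear + 3 no longer applies, and Defects = -3.
Feed = -2 if Speed >= 0 else 1  [with Speed=4]  = -2
Heat = max(Feed, Speed) - 1  [with Feed=-2, Speed=4]  = 3
Scrap = max(Defects, Heat) - 4  [with Defects=-3, Heat=3]  = -1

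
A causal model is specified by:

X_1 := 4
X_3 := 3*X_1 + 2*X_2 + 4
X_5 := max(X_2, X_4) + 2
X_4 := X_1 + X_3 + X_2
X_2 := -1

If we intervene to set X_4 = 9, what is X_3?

14

Under do(X_4=9), the mechanism X_4 := X_1 + X_3 + X_2 is discarded; X_4 is fixed at 9.
Since X_3 is not a descendant of the intervened variable, it is unaffected.
X_3 = 3*X_1 + 2*X_2 + 4  [with X_1=4, X_2=-1]  = 14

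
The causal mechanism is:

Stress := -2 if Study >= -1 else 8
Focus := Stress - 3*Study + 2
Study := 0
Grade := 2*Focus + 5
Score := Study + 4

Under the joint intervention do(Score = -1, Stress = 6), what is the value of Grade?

21

The joint intervention fixes Score = -1, Stress = 6, removing each variable's own equation.
Focus = Stress - 3*Study + 2  [with Stress=6, Study=0]  = 8
Grade = 2*Focus + 5  [with Focus=8]  = 21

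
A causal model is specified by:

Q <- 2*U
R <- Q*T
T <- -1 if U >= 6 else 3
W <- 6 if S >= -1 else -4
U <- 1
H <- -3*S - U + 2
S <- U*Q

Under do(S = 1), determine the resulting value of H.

The intervention breaks the incoming arrows to S: S <- U*Q no longer applies, and S = 1.
H = -3*S - U + 2  [with S=1, U=1]  = -2

-2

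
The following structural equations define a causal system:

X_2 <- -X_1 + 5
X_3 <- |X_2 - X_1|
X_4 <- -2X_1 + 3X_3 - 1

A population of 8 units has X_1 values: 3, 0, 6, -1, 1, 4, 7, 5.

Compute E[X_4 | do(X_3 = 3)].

1.75

Every unit gets X_3=3 under the intervention. X_4 values become 2, 8, -4, 10, 6, 0, -6, -2; E[X_4|do(X_3=3)] = 1.75.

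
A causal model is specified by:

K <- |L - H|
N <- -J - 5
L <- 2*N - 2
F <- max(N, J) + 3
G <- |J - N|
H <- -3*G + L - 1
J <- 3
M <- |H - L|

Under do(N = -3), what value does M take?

19

Under do(N=-3), the mechanism N <- -J - 5 is discarded; N is fixed at -3.
L = 2*N - 2  [with N=-3]  = -8
G = |J - N|  [with J=3, N=-3]  = 6
H = -3*G + L - 1  [with G=6, L=-8]  = -27
M = |H - L|  [with H=-27, L=-8]  = 19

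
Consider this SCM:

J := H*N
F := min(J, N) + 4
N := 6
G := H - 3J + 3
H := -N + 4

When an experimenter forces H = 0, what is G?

Under do(H=0), the mechanism H := -N + 4 is discarded; H is fixed at 0.
J = H*N  [with H=0, N=6]  = 0
G = H - 3J + 3  [with H=0, J=0]  = 3

3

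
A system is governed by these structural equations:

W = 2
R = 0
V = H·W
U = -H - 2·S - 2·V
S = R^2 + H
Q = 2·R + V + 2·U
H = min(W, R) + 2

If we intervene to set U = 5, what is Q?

14

Intervening sets U = 5 and removes its equation (U = -H - 2·S - 2·V).
H = min(W, R) + 2  [with W=2, R=0]  = 2
V = H·W  [with H=2, W=2]  = 4
Q = 2·R + V + 2·U  [with R=0, V=4, U=5]  = 14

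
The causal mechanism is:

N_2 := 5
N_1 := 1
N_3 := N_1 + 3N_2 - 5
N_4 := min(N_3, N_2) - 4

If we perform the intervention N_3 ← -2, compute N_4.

The intervention breaks the incoming arrows to N_3: N_3 := N_1 + 3N_2 - 5 no longer applies, and N_3 = -2.
N_4 = min(N_3, N_2) - 4  [with N_3=-2, N_2=5]  = -6

-6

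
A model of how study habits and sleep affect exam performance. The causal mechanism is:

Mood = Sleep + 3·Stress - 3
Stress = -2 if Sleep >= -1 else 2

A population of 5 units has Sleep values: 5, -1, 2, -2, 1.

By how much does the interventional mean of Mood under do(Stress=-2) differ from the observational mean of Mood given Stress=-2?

-0.75

Every unit gets Stress=-2 under the intervention. Mood values become -4, -10, -7, -11, -8; E[Mood|do(Stress=-2)] = -8.
Conditioning on Stress=-2 selects the 4 unit(s) with Sleep ∈ {5, -1, 2, 1}. Their Mood values: -4, -10, -7, -8. Mean = -7.25.
Difference = -8 − (-7.25) = -0.75.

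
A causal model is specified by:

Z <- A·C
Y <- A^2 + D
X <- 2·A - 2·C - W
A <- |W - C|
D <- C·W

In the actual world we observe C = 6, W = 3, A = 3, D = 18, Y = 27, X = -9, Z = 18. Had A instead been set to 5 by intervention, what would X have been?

The intervention breaks the incoming arrows to A: A <- |W - C| no longer applies, and A = 5.
X = 2·A - 2·C - W  [with A=5, C=6, W=3]  = -5

-5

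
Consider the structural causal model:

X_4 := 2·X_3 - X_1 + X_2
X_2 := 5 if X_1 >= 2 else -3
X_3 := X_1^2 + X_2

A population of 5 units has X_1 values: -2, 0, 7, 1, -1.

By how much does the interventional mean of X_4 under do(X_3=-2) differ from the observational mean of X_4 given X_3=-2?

do(X_3=-2) breaks X_3's dependence on X_1. With X_3=-2 fixed, X_4 across the units is -5, -7, -6, -8, -6, mean -6.4.
E[X_4|X_3=-2] averages over only the 2 units with X_3=-2 (X_1 = 1, -1): X_4 = -8, -6, mean -7.
Difference = -6.4 − (-7) = 0.6.

0.6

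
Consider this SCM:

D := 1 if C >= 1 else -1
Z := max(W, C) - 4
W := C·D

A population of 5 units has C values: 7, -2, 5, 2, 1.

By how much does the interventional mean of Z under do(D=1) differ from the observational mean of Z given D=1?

Every unit gets D=1 under the intervention. Z values become 3, -6, 1, -2, -3; E[Z|do(D=1)] = -1.4.
Conditioning on D=1 selects the 4 unit(s) with C ∈ {7, 5, 2, 1}. Their Z values: 3, 1, -2, -3. Mean = -0.25.
Difference = -1.4 − (-0.25) = -1.15.

-1.15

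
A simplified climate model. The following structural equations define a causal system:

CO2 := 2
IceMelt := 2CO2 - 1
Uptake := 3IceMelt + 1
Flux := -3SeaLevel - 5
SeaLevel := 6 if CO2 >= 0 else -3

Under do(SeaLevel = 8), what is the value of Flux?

-29

The intervention breaks the incoming arrows to SeaLevel: SeaLevel := 6 if CO2 >= 0 else -3 no longer applies, and SeaLevel = 8.
Flux = -3SeaLevel - 5  [with SeaLevel=8]  = -29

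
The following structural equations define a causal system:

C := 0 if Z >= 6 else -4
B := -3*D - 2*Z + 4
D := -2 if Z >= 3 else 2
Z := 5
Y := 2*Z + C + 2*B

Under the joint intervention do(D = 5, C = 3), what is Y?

-29

Setting D = 5, C = 3 by intervention discards those variables' equations.
B = -3*D - 2*Z + 4  [with D=5, Z=5]  = -21
Y = 2*Z + C + 2*B  [with Z=5, C=3, B=-21]  = -29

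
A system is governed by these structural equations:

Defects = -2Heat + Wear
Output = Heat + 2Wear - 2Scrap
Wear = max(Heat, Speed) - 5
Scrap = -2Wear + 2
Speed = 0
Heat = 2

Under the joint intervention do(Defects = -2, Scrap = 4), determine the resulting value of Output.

-12

The joint intervention fixes Defects = -2, Scrap = 4, removing each variable's own equation.
Wear = max(Heat, Speed) - 5  [with Heat=2, Speed=0]  = -3
Output = Heat + 2Wear - 2Scrap  [with Heat=2, Wear=-3, Scrap=4]  = -12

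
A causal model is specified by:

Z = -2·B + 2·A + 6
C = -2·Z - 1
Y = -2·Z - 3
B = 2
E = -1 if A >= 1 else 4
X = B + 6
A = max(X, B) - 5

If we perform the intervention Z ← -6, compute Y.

9

Intervening sets Z = -6 and removes its equation (Z = -2·B + 2·A + 6).
Y = -2·Z - 3  [with Z=-6]  = 9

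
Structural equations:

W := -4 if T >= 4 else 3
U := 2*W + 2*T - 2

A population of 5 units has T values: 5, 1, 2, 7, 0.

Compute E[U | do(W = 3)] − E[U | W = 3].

4

do(W=3) breaks W's dependence on T. With W=3 fixed, U across the units is 14, 6, 8, 18, 4, mean 10.
Conditioning on W=3 selects the 3 unit(s) with T ∈ {1, 2, 0}. Their U values: 6, 8, 4. Mean = 6.
Difference = 10 − 6 = 4.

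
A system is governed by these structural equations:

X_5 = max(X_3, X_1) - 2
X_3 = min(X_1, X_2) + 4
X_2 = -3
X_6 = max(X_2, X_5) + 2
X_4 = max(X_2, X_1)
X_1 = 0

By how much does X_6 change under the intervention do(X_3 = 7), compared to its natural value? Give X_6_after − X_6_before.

The intervention breaks the incoming arrows to X_3: X_3 = min(X_1, X_2) + 4 no longer applies, and X_3 = 7.
X_5 = max(X_3, X_1) - 2  [with X_3=7, X_1=0]  = 5
X_6 = max(X_2, X_5) + 2  [with X_2=-3, X_5=5]  = 7
Without intervention: X_3 = min(X_1, X_2) + 4  [with X_1=0, X_2=-3]  = 1; X_5 = max(X_3, X_1) - 2  [with X_3=1, X_1=0]  = -1; X_6 = max(X_2, X_5) + 2  [with X_2=-3, X_5=-1]  = 1.
Change = 7 − 1 = 6.

6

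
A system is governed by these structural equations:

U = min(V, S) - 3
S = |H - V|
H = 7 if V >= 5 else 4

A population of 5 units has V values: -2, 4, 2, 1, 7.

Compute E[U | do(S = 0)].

-3.4

Under do(S=0), S's equation is replaced by S=0 for every unit. Per-unit U: -5, -3, -3, -3, -3. Mean = -3.4.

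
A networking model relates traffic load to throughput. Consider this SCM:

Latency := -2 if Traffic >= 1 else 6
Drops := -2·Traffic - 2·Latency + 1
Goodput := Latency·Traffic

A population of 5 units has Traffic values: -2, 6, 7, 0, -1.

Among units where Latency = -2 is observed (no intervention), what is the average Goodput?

E[Goodput|Latency=-2] averages over only the 2 units with Latency=-2 (Traffic = 6, 7): Goodput = -12, -14, mean -13.

-13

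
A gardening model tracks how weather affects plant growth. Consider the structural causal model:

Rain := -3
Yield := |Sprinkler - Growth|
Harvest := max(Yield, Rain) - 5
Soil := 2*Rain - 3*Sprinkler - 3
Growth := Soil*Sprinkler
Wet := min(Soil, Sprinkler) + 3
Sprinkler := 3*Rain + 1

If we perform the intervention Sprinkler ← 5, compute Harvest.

120

Under do(Sprinkler=5), the mechanism Sprinkler := 3*Rain + 1 is discarded; Sprinkler is fixed at 5.
Soil = 2*Rain - 3*Sprinkler - 3  [with Rain=-3, Sprinkler=5]  = -24
Growth = Soil*Sprinkler  [with Soil=-24, Sprinkler=5]  = -120
Yield = |Sprinkler - Growth|  [with Sprinkler=5, Growth=-120]  = 125
Harvest = max(Yield, Rain) - 5  [with Yield=125, Rain=-3]  = 120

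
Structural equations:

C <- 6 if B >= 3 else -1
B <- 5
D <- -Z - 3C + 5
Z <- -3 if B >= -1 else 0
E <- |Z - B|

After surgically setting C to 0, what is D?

Intervening sets C = 0 and removes its equation (C <- 6 if B >= 3 else -1).
Z = -3 if B >= -1 else 0  [with B=5]  = -3
D = -Z - 3C + 5  [with Z=-3, C=0]  = 8

8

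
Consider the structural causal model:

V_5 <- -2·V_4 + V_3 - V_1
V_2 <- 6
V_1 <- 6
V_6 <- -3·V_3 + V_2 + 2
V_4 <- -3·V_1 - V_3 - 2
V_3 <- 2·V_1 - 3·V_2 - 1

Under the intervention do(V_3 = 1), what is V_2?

Under do(V_3=1), the mechanism V_3 <- 2·V_1 - 3·V_2 - 1 is discarded; V_3 is fixed at 1.
Since V_2 is not a descendant of the intervened variable, it is unaffected.

6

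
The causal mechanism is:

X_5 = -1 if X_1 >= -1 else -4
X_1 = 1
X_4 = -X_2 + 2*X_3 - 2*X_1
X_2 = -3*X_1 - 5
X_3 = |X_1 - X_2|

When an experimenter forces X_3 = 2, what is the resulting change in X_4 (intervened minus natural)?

-14

The intervention breaks the incoming arrows to X_3: X_3 = |X_1 - X_2| no longer applies, and X_3 = 2.
X_2 = -3*X_1 - 5  [with X_1=1]  = -8
X_4 = -X_2 + 2*X_3 - 2*X_1  [with X_2=-8, X_3=2, X_1=1]  = 10
Without intervention: X_2 = -3*X_1 - 5  [with X_1=1]  = -8; X_3 = |X_1 - X_2|  [with X_1=1, X_2=-8]  = 9; X_4 = -X_2 + 2*X_3 - 2*X_1  [with X_2=-8, X_3=9, X_1=1]  = 24.
Change = 10 − 24 = -14.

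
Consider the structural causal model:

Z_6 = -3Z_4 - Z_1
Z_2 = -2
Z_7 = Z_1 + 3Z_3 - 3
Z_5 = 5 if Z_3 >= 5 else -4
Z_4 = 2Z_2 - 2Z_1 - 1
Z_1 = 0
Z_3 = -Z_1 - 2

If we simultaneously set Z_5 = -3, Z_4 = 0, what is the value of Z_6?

Setting Z_5 = -3, Z_4 = 0 by intervention discards those variables' equations.
Z_6 = -3Z_4 - Z_1  [with Z_4=0, Z_1=0]  = 0

0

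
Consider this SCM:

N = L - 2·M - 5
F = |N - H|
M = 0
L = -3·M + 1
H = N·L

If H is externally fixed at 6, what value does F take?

Intervening sets H = 6 and removes its equation (H = N·L).
L = -3·M + 1  [with M=0]  = 1
N = L - 2·M - 5  [with L=1, M=0]  = -4
F = |N - H|  [with N=-4, H=6]  = 10

10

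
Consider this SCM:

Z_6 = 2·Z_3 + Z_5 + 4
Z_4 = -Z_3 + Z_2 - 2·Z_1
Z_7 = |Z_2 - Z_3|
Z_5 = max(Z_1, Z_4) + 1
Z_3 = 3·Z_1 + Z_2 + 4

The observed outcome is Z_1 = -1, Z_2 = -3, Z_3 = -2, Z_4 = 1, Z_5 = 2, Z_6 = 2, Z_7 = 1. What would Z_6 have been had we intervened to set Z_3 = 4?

12

The intervention breaks the incoming arrows to Z_3: Z_3 = 3·Z_1 + Z_2 + 4 no longer applies, and Z_3 = 4.
Z_4 = -Z_3 + Z_2 - 2·Z_1  [with Z_3=4, Z_2=-3, Z_1=-1]  = -5
Z_5 = max(Z_1, Z_4) + 1  [with Z_1=-1, Z_4=-5]  = 0
Z_6 = 2·Z_3 + Z_5 + 4  [with Z_3=4, Z_5=0]  = 12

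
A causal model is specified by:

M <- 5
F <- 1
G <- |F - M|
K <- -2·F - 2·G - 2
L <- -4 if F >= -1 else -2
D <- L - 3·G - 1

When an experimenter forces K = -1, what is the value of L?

-4

Intervening sets K = -1 and removes its equation (K <- -2·F - 2·G - 2).
No directed path runs from K to L, so L keeps its natural value.
L = -4 if F >= -1 else -2  [with F=1]  = -4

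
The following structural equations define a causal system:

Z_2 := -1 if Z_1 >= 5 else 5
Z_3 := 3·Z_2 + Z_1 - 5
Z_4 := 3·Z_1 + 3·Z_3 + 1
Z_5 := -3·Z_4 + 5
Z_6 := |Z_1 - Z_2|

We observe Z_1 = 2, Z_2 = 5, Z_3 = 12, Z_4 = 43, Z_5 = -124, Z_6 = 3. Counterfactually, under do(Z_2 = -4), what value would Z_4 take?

-38

Under do(Z_2=-4), the mechanism Z_2 := -1 if Z_1 >= 5 else 5 is discarded; Z_2 is fixed at -4.
Z_3 = 3·Z_2 + Z_1 - 5  [with Z_2=-4, Z_1=2]  = -15
Z_4 = 3·Z_1 + 3·Z_3 + 1  [with Z_1=2, Z_3=-15]  = -38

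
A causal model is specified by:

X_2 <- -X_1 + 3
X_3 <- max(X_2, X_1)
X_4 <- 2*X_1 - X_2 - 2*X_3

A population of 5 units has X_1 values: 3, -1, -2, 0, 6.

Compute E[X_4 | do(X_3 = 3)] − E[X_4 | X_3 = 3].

-0.9

Under do(X_3=3), X_3's equation is replaced by X_3=3 for every unit. Per-unit X_4: 0, -12, -15, -9, 9. Mean = -5.4.
Conditioning on X_3=3 selects the 2 unit(s) with X_1 ∈ {3, 0}. Their X_4 values: 0, -9. Mean = -4.5.
Difference = -5.4 − (-4.5) = -0.9.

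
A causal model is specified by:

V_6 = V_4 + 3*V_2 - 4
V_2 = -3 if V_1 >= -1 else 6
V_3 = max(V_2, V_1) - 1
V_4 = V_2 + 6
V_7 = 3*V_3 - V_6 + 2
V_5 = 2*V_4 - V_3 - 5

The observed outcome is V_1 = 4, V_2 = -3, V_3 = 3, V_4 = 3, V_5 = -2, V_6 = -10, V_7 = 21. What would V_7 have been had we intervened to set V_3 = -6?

The intervention breaks the incoming arrows to V_3: V_3 = max(V_2, V_1) - 1 no longer applies, and V_3 = -6.
V_2 = -3 if V_1 >= -1 else 6  [with V_1=4]  = -3
V_4 = V_2 + 6  [with V_2=-3]  = 3
V_6 = V_4 + 3*V_2 - 4  [with V_4=3, V_2=-3]  = -10
V_7 = 3*V_3 - V_6 + 2  [with V_3=-6, V_6=-10]  = -6

-6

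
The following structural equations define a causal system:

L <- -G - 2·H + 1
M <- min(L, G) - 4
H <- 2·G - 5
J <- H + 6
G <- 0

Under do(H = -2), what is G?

Under do(H=-2), the mechanism H <- 2·G - 5 is discarded; H is fixed at -2.
G is not downstream of the intervention, so its value is determined by the original equations.

0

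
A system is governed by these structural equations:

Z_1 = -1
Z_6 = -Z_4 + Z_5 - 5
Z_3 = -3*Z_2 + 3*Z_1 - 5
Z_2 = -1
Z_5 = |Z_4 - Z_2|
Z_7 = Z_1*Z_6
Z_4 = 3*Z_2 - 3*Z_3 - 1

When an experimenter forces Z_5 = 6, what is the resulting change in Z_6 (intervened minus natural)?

-6

The intervention breaks the incoming arrows to Z_5: Z_5 = |Z_4 - Z_2| no longer applies, and Z_5 = 6.
Z_3 = -3*Z_2 + 3*Z_1 - 5  [with Z_2=-1, Z_1=-1]  = -5
Z_4 = 3*Z_2 - 3*Z_3 - 1  [with Z_2=-1, Z_3=-5]  = 11
Z_6 = -Z_4 + Z_5 - 5  [with Z_4=11, Z_5=6]  = -10
Without intervention: Z_3 = -3*Z_2 + 3*Z_1 - 5  [with Z_2=-1, Z_1=-1]  = -5; Z_4 = 3*Z_2 - 3*Z_3 - 1  [with Z_2=-1, Z_3=-5]  = 11; Z_5 = |Z_4 - Z_2|  [with Z_4=11, Z_2=-1]  = 12; Z_6 = -Z_4 + Z_5 - 5  [with Z_4=11, Z_5=12]  = -4.
Change = -10 − (-4) = -6.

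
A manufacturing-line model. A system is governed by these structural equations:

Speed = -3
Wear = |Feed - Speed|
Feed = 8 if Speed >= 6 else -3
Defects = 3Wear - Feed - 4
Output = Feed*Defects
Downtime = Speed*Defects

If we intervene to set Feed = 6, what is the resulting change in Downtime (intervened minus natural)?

-54

Under do(Feed=6), the mechanism Feed = 8 if Speed >= 6 else -3 is discarded; Feed is fixed at 6.
Wear = |Feed - Speed|  [with Feed=6, Speed=-3]  = 9
Defects = 3Wear - Feed - 4  [with Wear=9, Feed=6]  = 17
Downtime = Speed*Defects  [with Speed=-3, Defects=17]  = -51
Without intervention: Feed = 8 if Speed >= 6 else -3  [with Speed=-3]  = -3; Wear = |Feed - Speed|  [with Feed=-3, Speed=-3]  = 0; Defects = 3Wear - Feed - 4  [with Wear=0, Feed=-3]  = -1; Downtime = Speed*Defects  [with Speed=-3, Defects=-1]  = 3.
Change = -51 − 3 = -54.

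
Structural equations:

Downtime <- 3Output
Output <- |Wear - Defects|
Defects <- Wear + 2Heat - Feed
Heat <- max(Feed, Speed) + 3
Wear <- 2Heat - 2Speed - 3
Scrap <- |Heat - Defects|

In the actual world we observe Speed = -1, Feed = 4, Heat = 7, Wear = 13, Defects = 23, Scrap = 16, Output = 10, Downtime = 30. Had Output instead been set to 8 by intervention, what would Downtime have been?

24

do(Output=8) replaces the equation Output <- |Wear - Defects| with the constant Output = 8.
Downtime = 3Output  [with Output=8]  = 24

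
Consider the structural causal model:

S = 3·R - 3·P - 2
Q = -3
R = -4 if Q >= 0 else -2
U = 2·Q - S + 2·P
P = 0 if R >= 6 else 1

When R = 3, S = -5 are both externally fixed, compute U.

Setting R = 3, S = -5 by intervention discards those variables' equations.
P = 0 if R >= 6 else 1  [with R=3]  = 1
U = 2·Q - S + 2·P  [with Q=-3, S=-5, P=1]  = 1

1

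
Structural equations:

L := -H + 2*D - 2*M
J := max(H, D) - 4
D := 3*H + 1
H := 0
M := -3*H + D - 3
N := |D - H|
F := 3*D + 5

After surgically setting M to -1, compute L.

Intervening sets M = -1 and removes its equation (M := -3*H + D - 3).
D = 3*H + 1  [with H=0]  = 1
L = -H + 2*D - 2*M  [with H=0, D=1, M=-1]  = 4

4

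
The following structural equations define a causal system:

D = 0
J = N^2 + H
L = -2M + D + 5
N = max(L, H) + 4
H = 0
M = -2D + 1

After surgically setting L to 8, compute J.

144

Under do(L=8), the mechanism L = -2M + D + 5 is discarded; L is fixed at 8.
N = max(L, H) + 4  [with L=8, H=0]  = 12
J = N^2 + H  [with N=12, H=0]  = 144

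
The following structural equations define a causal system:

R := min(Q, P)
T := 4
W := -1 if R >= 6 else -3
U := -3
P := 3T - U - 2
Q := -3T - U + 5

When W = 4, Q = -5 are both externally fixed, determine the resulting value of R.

Setting W = 4, Q = -5 by intervention discards those variables' equations.
P = 3T - U - 2  [with T=4, U=-3]  = 13
R = min(Q, P)  [with Q=-5, P=13]  = -5

-5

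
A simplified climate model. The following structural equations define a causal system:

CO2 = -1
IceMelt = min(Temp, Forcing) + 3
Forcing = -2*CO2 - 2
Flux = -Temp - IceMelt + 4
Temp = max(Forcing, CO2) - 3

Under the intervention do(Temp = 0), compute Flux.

do(Temp=0) replaces the equation Temp = max(Forcing, CO2) - 3 with the constant Temp = 0.
Forcing = -2*CO2 - 2  [with CO2=-1]  = 0
IceMelt = min(Temp, Forcing) + 3  [with Temp=0, Forcing=0]  = 3
Flux = -Temp - IceMelt + 4  [with Temp=0, IceMelt=3]  = 1

1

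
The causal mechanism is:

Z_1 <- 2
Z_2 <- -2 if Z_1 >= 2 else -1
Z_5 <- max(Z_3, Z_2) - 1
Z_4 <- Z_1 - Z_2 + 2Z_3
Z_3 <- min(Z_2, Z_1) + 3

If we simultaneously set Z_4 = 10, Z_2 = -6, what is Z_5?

-4

The joint intervention fixes Z_4 = 10, Z_2 = -6, removing each variable's own equation.
Z_3 = min(Z_2, Z_1) + 3  [with Z_2=-6, Z_1=2]  = -3
Z_5 = max(Z_3, Z_2) - 1  [with Z_3=-3, Z_2=-6]  = -4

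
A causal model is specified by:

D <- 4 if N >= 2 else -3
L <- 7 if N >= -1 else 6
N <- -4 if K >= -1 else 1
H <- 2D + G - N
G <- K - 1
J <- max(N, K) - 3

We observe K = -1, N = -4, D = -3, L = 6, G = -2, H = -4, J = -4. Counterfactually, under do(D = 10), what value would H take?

The intervention breaks the incoming arrows to D: D <- 4 if N >= 2 else -3 no longer applies, and D = 10.
N = -4 if K >= -1 else 1  [with K=-1]  = -4
G = K - 1  [with K=-1]  = -2
H = 2D + G - N  [with D=10, G=-2, N=-4]  = 22

22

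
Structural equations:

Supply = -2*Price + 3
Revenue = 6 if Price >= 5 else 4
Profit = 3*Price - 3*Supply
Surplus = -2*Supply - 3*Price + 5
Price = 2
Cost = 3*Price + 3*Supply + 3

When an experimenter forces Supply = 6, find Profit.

-12

do(Supply=6) replaces the equation Supply = -2*Price + 3 with the constant Supply = 6.
Profit = 3*Price - 3*Supply  [with Price=2, Supply=6]  = -12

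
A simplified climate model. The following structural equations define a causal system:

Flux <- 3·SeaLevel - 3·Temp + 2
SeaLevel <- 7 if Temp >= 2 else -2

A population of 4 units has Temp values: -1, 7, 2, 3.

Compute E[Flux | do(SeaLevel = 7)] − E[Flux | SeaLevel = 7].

do(SeaLevel=7) breaks SeaLevel's dependence on Temp. With SeaLevel=7 fixed, Flux across the units is 26, 2, 17, 14, mean 14.75.
Conditioning on SeaLevel=7 selects the 3 unit(s) with Temp ∈ {7, 2, 3}. Their Flux values: 2, 17, 14. Mean = 11.
Difference = 14.75 − 11 = 3.75.

3.75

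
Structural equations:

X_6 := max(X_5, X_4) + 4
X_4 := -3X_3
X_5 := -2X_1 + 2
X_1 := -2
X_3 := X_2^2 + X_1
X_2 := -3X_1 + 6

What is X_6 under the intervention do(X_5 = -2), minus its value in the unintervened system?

The intervention breaks the incoming arrows to X_5: X_5 := -2X_1 + 2 no longer applies, and X_5 = -2.
X_2 = -3X_1 + 6  [with X_1=-2]  = 12
X_3 = X_2^2 + X_1  [with X_2=12, X_1=-2]  = 142
X_4 = -3X_3  [with X_3=142]  = -426
X_6 = max(X_5, X_4) + 4  [with X_5=-2, X_4=-426]  = 2
Without intervention: X_2 = -3X_1 + 6  [with X_1=-2]  = 12; X_3 = X_2^2 + X_1  [with X_2=12, X_1=-2]  = 142; X_4 = -3X_3  [with X_3=142]  = -426; X_5 = -2X_1 + 2  [with X_1=-2]  = 6; X_6 = max(X_5, X_4) + 4  [with X_5=6, X_4=-426]  = 10.
Change = 2 − 10 = -8.

-8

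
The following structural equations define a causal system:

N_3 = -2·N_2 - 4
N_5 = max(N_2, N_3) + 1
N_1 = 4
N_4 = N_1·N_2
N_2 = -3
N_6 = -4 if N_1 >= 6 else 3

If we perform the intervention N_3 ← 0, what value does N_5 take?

1

do(N_3=0) replaces the equation N_3 = -2·N_2 - 4 with the constant N_3 = 0.
N_5 = max(N_2, N_3) + 1  [with N_2=-3, N_3=0]  = 1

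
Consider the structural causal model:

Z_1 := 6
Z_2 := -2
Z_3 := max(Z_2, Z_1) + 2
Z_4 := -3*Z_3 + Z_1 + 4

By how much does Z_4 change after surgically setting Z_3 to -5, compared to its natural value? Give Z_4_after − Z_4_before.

39

The intervention breaks the incoming arrows to Z_3: Z_3 := max(Z_2, Z_1) + 2 no longer applies, and Z_3 = -5.
Z_4 = -3*Z_3 + Z_1 + 4  [with Z_3=-5, Z_1=6]  = 25
Without intervention: Z_3 = max(Z_2, Z_1) + 2  [with Z_2=-2, Z_1=6]  = 8; Z_4 = -3*Z_3 + Z_1 + 4  [with Z_3=8, Z_1=6]  = -14.
Change = 25 − (-14) = 39.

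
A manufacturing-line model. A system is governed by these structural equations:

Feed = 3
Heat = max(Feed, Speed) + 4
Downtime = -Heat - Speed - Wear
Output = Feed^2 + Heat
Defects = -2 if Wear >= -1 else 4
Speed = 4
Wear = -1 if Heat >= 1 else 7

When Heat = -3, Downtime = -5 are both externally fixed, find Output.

6

Under do(Heat = -3, Downtime = -5), each intervened variable's structural equation is replaced by its fixed value.
Output = Feed^2 + Heat  [with Feed=3, Heat=-3]  = 6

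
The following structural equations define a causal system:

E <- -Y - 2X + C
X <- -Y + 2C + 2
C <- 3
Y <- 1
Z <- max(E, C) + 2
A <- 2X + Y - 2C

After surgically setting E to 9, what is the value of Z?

The intervention breaks the incoming arrows to E: E <- -Y - 2X + C no longer applies, and E = 9.
Z = max(E, C) + 2  [with E=9, C=3]  = 11

11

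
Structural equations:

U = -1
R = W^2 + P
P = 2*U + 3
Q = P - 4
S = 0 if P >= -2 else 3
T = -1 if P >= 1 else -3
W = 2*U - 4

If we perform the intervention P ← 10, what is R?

46

The intervention breaks the incoming arrows to P: P = 2*U + 3 no longer applies, and P = 10.
W = 2*U - 4  [with U=-1]  = -6
R = W^2 + P  [with W=-6, P=10]  = 46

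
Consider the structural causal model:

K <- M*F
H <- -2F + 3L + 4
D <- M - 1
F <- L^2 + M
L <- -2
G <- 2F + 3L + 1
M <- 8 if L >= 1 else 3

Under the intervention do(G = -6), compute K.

The intervention breaks the incoming arrows to G: G <- 2F + 3L + 1 no longer applies, and G = -6.
Since K is not a descendant of the intervened variable, it is unaffected.
M = 8 if L >= 1 else 3  [with L=-2]  = 3
F = L^2 + M  [with L=-2, M=3]  = 7
K = M*F  [with M=3, F=7]  = 21

21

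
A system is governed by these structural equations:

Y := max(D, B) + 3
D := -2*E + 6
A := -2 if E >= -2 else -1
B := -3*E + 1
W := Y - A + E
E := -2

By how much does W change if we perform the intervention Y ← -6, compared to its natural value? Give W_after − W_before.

The intervention breaks the incoming arrows to Y: Y := max(D, B) + 3 no longer applies, and Y = -6.
A = -2 if E >= -2 else -1  [with E=-2]  = -2
W = Y - A + E  [with Y=-6, A=-2, E=-2]  = -6
Without intervention: B = -3*E + 1  [with E=-2]  = 7; A = -2 if E >= -2 else -1  [with E=-2]  = -2; D = -2*E + 6  [with E=-2]  = 10; Y = max(D, B) + 3  [with D=10, B=7]  = 13; W = Y - A + E  [with Y=13, A=-2, E=-2]  = 13.
Change = -6 − 13 = -19.

-19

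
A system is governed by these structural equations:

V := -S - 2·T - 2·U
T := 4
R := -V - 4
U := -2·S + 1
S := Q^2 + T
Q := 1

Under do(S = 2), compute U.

The intervention breaks the incoming arrows to S: S := Q^2 + T no longer applies, and S = 2.
U = -2·S + 1  [with S=2]  = -3

-3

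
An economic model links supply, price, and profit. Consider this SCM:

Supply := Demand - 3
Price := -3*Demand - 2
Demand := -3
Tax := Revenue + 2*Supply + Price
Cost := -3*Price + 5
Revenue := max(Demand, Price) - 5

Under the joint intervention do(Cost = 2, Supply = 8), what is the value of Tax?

25

The joint intervention fixes Cost = 2, Supply = 8, removing each variable's own equation.
Price = -3*Demand - 2  [with Demand=-3]  = 7
Revenue = max(Demand, Price) - 5  [with Demand=-3, Price=7]  = 2
Tax = Revenue + 2*Supply + Price  [with Revenue=2, Supply=8, Price=7]  = 25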